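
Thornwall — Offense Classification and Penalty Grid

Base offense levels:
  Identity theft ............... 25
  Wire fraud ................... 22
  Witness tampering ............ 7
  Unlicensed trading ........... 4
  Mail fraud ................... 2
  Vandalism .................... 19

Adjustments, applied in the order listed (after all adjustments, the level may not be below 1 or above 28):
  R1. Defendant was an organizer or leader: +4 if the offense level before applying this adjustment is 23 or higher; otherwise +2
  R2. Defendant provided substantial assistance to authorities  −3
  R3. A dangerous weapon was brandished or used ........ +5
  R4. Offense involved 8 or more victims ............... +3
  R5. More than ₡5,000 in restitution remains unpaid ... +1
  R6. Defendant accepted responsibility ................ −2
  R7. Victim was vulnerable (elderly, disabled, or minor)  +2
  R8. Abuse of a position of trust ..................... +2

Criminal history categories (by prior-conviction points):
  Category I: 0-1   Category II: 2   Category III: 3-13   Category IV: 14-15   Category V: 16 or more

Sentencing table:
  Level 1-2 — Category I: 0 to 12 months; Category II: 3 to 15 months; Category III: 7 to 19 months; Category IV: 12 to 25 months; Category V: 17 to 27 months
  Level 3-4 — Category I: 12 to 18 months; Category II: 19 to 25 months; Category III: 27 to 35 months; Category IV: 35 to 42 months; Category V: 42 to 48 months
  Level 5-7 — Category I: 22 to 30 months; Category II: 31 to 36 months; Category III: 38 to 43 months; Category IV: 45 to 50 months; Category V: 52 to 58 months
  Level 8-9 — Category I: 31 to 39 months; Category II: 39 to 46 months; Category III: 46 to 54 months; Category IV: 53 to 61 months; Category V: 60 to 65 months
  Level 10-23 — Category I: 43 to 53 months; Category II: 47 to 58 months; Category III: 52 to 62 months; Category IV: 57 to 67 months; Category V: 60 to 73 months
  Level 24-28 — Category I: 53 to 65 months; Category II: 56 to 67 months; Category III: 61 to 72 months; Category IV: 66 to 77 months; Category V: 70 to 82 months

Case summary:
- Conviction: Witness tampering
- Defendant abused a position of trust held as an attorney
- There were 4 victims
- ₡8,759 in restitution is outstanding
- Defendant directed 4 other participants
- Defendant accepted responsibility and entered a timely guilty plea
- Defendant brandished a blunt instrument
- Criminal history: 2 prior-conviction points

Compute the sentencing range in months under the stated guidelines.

Base offense level for witness tampering: 7.
R1 applies (level before this adjustment is 7 < 23, so +2): 7 + 2 = 9.
R3 applies: 9 + 5 = 14.
R5 applies: 14 + 1 = 15.
R6 applies: 15 − 2 = 13.
R7 does not apply.
R8 applies: 13 + 2 = 15.
Final offense level: 15.
Criminal history: 2 prior points → Category II (2).
Level 15 falls in the 10-23 band.
Grid: Level 10-23 × Category II = 47-58 months.

47-58 months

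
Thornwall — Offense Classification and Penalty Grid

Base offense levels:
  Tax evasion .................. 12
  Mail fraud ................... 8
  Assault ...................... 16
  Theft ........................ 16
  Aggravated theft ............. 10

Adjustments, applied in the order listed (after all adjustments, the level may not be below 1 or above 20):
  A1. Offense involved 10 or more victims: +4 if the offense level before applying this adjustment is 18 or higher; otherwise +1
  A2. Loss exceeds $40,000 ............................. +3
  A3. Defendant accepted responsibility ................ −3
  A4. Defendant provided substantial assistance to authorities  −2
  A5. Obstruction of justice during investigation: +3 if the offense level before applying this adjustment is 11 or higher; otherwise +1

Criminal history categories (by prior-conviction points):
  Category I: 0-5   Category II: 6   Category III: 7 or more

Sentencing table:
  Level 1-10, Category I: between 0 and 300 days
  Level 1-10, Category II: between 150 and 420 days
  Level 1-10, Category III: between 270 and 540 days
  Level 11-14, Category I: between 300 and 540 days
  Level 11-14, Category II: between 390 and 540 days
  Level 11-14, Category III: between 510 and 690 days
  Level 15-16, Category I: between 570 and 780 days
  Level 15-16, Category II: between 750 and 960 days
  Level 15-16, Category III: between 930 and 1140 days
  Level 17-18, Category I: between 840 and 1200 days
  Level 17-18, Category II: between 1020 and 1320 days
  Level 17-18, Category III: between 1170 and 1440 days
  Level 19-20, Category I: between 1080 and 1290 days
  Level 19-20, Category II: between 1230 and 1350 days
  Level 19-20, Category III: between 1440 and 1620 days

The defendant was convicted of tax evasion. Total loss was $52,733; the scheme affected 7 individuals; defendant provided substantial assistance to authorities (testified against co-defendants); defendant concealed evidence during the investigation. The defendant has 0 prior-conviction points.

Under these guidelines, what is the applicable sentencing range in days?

Base offense level for tax evasion: 12.
A1 does not apply.
A2 applies: 12 + 3 = 15.
A3 does not apply.
A4 applies: 15 − 2 = 13.
A5 applies (level before this adjustment is 13 ≥ 11, so +3): 13 + 3 = 16.
Final offense level: 16.
Criminal history: 0 prior points → Category I (0-5).
Level 16 falls in the 15-16 band.
Grid: Level 15-16 × Category I = 570-780 days.

570-780 days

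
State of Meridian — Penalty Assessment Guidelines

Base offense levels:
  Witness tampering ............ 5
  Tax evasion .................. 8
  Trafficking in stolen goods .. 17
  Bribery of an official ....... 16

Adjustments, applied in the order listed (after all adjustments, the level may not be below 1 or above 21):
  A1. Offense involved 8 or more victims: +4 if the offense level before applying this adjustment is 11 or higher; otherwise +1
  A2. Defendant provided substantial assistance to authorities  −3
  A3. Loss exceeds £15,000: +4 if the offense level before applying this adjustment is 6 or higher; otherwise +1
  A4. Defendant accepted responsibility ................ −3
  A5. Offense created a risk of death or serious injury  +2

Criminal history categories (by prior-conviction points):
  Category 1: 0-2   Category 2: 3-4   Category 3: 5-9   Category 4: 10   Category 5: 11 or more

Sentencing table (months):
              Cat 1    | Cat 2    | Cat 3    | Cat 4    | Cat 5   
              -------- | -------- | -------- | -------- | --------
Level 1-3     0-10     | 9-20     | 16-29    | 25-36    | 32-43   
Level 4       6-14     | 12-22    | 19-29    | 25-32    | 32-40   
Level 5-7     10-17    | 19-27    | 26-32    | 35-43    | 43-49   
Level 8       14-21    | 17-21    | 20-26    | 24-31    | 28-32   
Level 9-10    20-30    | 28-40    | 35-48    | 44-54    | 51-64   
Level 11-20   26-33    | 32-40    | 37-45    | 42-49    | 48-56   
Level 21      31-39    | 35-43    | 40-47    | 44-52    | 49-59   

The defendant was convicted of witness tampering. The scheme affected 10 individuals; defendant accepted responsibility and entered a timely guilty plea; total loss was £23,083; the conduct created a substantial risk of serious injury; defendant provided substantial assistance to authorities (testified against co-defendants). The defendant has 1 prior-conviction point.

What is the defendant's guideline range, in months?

Base offense level for witness tampering: 5.
A1 applies (level before this adjustment is 5 < 11, so +1): 5 + 1 = 6.
A2 applies: 6 − 3 = 3.
A3 applies (level before this adjustment is 3 < 6, so +1): 3 + 1 = 4.
A4 applies: 4 − 3 = 1.
A5 applies: 1 + 2 = 3.
Final offense level: 3.
Criminal history: 1 prior point → Category 1 (0-2).
Level 3 falls in the 1-3 band.
Grid: Level 1-3 × Category 1 = 0-10 months.

0-10 months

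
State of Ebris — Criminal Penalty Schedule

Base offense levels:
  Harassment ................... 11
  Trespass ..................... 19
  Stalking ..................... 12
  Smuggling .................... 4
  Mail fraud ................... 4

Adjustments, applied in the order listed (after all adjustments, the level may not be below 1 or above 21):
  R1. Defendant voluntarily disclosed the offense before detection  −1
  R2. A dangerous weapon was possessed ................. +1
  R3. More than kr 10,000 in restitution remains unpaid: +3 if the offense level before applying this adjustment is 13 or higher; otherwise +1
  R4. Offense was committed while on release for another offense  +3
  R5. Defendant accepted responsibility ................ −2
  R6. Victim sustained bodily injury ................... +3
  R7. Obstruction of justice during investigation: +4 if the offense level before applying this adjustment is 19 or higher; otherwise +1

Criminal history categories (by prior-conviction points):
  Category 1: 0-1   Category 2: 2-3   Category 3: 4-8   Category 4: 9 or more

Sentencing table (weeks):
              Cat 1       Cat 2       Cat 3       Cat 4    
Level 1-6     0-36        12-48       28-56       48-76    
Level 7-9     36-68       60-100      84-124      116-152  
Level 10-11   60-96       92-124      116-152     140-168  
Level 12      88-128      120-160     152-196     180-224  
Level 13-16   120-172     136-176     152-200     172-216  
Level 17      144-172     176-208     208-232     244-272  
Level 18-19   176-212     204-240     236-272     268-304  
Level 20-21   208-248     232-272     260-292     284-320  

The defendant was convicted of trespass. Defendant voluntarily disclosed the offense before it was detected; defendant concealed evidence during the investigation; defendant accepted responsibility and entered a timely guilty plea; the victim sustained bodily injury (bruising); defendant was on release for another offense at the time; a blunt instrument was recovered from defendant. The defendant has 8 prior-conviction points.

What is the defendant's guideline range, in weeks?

Base offense level for trespass: 19.
R1 applies: 19 − 1 = 18.
R2 applies: 18 + 1 = 19.
R3 does not apply.
R4 applies: 19 + 3 = 22.
R5 applies: 22 − 2 = 20.
R6 applies: 20 + 3 = 23.
R7 applies (level before this adjustment is 23 ≥ 19, so +4): 23 + 4 = 27.
Level 27 exceeds the maximum of 21; capped at 21.
Final offense level: 21.
Criminal history: 8 prior points → Category 3 (4-8).
Level 21 falls in the 20-21 band.
Grid: Level 20-21 × Category 3 = 260-292 weeks.

260-292 weeks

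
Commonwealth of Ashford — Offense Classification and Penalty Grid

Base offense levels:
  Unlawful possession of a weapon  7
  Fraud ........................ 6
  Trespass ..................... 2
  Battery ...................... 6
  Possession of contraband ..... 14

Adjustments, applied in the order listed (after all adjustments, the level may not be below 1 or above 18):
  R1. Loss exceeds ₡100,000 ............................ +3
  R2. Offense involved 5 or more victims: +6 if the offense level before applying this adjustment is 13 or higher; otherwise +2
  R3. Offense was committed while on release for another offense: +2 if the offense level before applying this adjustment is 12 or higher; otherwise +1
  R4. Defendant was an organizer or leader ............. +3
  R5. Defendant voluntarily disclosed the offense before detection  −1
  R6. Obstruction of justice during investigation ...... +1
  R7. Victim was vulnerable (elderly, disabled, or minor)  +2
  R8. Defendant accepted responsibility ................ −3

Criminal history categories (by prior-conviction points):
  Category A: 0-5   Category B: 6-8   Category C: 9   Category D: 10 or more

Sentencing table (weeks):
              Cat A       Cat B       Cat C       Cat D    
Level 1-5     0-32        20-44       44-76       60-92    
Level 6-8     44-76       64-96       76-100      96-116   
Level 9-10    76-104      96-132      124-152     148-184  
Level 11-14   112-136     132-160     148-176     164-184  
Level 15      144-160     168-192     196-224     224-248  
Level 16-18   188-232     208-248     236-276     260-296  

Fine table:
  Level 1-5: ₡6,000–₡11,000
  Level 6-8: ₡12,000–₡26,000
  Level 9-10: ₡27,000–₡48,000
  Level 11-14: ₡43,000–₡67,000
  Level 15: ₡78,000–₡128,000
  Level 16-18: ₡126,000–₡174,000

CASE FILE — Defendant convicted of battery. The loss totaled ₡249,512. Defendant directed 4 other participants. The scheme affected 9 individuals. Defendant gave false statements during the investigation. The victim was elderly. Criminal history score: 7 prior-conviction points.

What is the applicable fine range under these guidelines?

Base offense level for battery: 6.
R1 applies: 6 + 3 = 9.
R2 applies (level before this adjustment is 9 < 13, so +2): 9 + 2 = 11.
R3 does not apply.
R4 applies: 11 + 3 = 14.
R6 applies: 14 + 1 = 15.
R7 applies: 15 + 2 = 17.
R8 does not apply.
Final offense level: 17.
Level 17 falls in the 16-18 band.
Fine table: Level 16-18 → ₡126,000–₡174,000.

₡126,000–₡174,000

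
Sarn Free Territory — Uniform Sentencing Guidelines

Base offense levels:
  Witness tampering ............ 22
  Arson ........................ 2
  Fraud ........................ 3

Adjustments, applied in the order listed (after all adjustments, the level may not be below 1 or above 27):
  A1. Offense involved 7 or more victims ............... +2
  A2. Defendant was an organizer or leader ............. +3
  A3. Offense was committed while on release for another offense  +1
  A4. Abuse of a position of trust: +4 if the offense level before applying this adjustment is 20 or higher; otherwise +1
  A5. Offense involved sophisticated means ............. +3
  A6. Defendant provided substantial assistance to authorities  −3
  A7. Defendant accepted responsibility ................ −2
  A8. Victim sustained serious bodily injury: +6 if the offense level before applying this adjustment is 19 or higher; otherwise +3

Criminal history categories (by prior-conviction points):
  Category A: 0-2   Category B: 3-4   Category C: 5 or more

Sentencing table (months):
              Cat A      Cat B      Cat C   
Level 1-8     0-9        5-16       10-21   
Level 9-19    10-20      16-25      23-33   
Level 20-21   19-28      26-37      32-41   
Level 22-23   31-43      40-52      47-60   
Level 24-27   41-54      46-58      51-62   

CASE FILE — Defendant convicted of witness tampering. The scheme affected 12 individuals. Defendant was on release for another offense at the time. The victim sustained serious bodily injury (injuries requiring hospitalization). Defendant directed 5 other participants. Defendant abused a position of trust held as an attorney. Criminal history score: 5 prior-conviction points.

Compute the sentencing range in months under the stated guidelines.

Base offense level for witness tampering: 22.
A1 applies: 22 + 2 = 24.
A2 applies: 24 + 3 = 27.
A3 applies: 27 + 1 = 28.
A4 applies (level before this adjustment is 28 ≥ 20, so +4): 28 + 4 = 32.
A5 does not apply.
A8 applies (level before this adjustment is 32 ≥ 19, so +6): 32 + 6 = 38.
Level 38 exceeds the maximum of 27; capped at 27.
Final offense level: 27.
Criminal history: 5 prior points → Category C (5+).
Level 27 falls in the 24-27 band.
Grid: Level 24-27 × Category C = 51-62 months.

51-62 months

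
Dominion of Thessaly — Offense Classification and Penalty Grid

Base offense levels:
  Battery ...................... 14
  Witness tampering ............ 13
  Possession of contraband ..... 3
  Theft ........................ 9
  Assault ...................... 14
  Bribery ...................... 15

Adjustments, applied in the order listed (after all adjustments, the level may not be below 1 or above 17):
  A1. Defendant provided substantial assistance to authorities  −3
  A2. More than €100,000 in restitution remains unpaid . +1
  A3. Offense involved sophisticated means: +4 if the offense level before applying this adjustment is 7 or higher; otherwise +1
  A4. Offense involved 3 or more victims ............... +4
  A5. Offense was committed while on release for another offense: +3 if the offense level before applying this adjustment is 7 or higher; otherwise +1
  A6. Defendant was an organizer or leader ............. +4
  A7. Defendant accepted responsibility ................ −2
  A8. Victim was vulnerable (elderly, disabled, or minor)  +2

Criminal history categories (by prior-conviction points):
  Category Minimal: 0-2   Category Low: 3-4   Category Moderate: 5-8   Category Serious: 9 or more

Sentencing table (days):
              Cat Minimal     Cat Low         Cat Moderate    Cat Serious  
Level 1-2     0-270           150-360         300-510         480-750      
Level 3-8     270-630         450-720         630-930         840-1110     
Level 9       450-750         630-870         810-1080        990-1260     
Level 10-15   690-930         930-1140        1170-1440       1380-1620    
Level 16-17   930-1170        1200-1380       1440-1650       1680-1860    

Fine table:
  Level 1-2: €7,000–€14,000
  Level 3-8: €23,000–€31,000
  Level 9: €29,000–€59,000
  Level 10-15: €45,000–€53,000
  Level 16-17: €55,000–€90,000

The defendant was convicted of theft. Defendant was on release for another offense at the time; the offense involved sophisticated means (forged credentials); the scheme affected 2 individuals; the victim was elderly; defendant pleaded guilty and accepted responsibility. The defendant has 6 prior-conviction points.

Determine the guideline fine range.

€55,000–€90,000

Base offense level for theft: 9.
A1 does not apply.
A2 does not apply.
A3 applies (level before this adjustment is 9 ≥ 7, so +4): 9 + 4 = 13.
A5 applies (level before this adjustment is 13 ≥ 7, so +3): 13 + 3 = 16.
A7 applies: 16 − 2 = 14.
A8 applies: 14 + 2 = 16.
Final offense level: 16.
Level 16 falls in the 16-17 band.
Fine table: Level 16-17 → €55,000–€90,000.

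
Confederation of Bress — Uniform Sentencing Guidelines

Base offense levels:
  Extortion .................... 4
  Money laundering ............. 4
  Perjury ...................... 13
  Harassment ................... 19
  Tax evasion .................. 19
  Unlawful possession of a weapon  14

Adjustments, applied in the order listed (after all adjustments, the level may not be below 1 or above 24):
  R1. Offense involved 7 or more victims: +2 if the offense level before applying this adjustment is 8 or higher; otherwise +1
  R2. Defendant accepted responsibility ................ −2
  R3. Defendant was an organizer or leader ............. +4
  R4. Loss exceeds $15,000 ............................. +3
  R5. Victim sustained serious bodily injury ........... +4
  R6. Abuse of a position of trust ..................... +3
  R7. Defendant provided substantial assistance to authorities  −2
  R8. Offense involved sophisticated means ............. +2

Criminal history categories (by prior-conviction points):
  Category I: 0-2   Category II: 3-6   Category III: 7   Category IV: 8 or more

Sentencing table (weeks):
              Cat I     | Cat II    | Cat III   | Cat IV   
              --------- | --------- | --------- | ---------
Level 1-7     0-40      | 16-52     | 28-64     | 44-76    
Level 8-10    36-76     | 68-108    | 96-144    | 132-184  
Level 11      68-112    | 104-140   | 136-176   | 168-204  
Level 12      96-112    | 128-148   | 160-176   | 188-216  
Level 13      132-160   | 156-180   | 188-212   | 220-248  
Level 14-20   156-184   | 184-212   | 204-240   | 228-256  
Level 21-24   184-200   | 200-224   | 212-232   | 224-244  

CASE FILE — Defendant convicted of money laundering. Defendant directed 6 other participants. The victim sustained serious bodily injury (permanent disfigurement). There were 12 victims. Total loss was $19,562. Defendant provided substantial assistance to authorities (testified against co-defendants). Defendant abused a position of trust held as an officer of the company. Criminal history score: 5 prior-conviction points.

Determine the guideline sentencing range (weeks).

184-212 weeks

Base offense level for money laundering: 4.
R1 applies (level before this adjustment is 4 < 8, so +1): 4 + 1 = 5.
R3 applies: 5 + 4 = 9.
R4 applies: 9 + 3 = 12.
R5 applies: 12 + 4 = 16.
R6 applies: 16 + 3 = 19.
R7 applies: 19 − 2 = 17.
R8 does not apply.
Final offense level: 17.
Criminal history: 5 prior points → Category II (3-6).
Level 17 falls in the 14-20 band.
Grid: Level 14-20 × Category II = 184-212 weeks.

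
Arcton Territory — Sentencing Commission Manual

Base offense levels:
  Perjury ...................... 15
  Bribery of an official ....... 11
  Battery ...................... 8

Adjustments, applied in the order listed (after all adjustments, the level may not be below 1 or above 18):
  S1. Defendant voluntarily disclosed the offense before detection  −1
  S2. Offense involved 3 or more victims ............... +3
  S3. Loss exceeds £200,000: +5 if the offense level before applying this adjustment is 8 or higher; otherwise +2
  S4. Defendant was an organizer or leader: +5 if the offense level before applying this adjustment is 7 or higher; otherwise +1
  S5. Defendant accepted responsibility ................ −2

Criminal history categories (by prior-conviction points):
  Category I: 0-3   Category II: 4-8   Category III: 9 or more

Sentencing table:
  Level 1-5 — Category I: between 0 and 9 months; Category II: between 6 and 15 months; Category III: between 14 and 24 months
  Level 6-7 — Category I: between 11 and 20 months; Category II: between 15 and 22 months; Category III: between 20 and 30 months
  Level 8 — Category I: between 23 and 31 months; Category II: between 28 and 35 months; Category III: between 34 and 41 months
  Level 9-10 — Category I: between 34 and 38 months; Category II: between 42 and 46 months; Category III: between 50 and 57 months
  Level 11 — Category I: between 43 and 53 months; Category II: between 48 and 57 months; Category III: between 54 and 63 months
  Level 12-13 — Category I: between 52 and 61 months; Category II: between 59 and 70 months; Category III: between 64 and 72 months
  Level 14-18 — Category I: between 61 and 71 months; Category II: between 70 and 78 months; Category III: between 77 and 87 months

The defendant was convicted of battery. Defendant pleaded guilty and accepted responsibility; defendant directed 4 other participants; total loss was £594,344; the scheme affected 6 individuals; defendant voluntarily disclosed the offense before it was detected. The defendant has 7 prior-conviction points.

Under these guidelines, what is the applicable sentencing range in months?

70-78 months

Base offense level for battery: 8.
S1 applies: 8 − 1 = 7.
S2 applies: 7 + 3 = 10.
S3 applies (level before this adjustment is 10 ≥ 8, so +5): 10 + 5 = 15.
S4 applies (level before this adjustment is 15 ≥ 7, so +5): 15 + 5 = 20.
S5 applies: 20 − 2 = 18.
Final offense level: 18.
Criminal history: 7 prior points → Category II (4-8).
Level 18 falls in the 14-18 band.
Grid: Level 14-18 × Category II = 70-78 months.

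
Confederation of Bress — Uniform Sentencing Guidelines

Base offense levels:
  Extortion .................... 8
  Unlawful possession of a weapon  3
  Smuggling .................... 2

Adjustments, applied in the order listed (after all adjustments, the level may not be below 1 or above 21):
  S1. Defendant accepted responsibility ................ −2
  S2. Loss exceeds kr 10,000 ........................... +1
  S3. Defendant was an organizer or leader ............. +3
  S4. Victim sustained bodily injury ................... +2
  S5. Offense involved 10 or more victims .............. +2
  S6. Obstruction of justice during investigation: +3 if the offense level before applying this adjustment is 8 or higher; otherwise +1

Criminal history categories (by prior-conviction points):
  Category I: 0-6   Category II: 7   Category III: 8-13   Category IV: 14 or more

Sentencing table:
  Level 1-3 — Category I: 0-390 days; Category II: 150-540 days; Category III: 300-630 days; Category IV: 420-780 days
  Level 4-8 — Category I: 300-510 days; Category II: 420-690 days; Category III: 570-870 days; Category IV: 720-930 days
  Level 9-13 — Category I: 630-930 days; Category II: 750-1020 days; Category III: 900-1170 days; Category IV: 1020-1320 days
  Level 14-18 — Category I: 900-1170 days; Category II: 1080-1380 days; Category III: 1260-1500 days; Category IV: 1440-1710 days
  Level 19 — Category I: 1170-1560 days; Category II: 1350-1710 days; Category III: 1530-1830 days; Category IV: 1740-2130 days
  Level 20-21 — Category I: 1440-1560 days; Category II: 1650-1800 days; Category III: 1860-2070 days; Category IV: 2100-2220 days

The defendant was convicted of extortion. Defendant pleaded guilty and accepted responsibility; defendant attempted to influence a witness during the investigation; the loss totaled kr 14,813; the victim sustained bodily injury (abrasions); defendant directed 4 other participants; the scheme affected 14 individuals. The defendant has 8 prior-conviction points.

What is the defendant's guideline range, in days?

Base offense level for extortion: 8.
S1 applies: 8 − 2 = 6.
S2 applies: 6 + 1 = 7.
S3 applies: 7 + 3 = 10.
S4 applies: 10 + 2 = 12.
S5 applies: 12 + 2 = 14.
S6 applies (level before this adjustment is 14 ≥ 8, so +3): 14 + 3 = 17.
Final offense level: 17.
Criminal history: 8 prior points → Category III (8-13).
Level 17 falls in the 14-18 band.
Grid: Level 14-18 × Category III = 1260-1500 days.

1260-1500 days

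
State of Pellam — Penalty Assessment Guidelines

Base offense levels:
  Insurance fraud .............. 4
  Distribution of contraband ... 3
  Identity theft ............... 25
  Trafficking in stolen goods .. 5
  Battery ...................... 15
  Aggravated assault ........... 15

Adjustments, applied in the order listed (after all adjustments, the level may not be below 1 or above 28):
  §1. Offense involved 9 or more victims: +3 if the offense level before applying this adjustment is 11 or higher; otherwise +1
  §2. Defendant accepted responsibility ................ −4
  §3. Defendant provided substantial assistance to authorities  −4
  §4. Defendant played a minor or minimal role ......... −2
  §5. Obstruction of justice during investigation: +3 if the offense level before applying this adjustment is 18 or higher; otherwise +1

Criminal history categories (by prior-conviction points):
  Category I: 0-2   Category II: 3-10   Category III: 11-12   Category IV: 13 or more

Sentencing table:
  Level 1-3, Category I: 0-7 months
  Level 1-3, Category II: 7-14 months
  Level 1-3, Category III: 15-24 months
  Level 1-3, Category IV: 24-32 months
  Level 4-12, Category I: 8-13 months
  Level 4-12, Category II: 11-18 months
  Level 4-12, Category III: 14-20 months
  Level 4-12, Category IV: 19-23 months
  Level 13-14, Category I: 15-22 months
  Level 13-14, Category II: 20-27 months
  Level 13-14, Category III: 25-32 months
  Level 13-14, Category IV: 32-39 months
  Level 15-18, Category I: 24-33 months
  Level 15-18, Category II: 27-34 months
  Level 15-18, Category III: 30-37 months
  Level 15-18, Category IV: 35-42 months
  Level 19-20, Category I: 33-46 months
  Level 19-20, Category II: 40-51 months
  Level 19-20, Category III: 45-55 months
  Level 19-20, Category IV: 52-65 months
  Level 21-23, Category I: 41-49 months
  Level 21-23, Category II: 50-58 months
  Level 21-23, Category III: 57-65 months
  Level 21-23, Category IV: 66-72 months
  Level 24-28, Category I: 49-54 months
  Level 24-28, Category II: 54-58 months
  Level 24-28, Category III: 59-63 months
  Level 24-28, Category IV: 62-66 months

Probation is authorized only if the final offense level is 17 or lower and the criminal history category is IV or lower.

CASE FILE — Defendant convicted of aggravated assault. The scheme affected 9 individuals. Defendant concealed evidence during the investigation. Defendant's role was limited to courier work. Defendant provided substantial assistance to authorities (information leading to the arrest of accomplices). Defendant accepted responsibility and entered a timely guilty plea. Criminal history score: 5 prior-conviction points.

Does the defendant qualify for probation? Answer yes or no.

Base offense level for aggravated assault: 15.
§1 applies (level before this adjustment is 15 ≥ 11, so +3): 15 + 3 = 18.
§2 applies: 18 − 4 = 14.
§3 applies: 14 − 4 = 10.
§4 applies: 10 − 2 = 8.
§5 applies (level before this adjustment is 8 < 18, so +1): 8 + 1 = 9.
Final offense level: 9.
Criminal history: 5 prior points → Category II (3-10).
Level 9 falls in the 4-12 band.
Grid: Level 4-12 × Category II = 11-18 months.
Probation check: level 9 ≤ 17 and category II ≤ IV → eligible.

Yes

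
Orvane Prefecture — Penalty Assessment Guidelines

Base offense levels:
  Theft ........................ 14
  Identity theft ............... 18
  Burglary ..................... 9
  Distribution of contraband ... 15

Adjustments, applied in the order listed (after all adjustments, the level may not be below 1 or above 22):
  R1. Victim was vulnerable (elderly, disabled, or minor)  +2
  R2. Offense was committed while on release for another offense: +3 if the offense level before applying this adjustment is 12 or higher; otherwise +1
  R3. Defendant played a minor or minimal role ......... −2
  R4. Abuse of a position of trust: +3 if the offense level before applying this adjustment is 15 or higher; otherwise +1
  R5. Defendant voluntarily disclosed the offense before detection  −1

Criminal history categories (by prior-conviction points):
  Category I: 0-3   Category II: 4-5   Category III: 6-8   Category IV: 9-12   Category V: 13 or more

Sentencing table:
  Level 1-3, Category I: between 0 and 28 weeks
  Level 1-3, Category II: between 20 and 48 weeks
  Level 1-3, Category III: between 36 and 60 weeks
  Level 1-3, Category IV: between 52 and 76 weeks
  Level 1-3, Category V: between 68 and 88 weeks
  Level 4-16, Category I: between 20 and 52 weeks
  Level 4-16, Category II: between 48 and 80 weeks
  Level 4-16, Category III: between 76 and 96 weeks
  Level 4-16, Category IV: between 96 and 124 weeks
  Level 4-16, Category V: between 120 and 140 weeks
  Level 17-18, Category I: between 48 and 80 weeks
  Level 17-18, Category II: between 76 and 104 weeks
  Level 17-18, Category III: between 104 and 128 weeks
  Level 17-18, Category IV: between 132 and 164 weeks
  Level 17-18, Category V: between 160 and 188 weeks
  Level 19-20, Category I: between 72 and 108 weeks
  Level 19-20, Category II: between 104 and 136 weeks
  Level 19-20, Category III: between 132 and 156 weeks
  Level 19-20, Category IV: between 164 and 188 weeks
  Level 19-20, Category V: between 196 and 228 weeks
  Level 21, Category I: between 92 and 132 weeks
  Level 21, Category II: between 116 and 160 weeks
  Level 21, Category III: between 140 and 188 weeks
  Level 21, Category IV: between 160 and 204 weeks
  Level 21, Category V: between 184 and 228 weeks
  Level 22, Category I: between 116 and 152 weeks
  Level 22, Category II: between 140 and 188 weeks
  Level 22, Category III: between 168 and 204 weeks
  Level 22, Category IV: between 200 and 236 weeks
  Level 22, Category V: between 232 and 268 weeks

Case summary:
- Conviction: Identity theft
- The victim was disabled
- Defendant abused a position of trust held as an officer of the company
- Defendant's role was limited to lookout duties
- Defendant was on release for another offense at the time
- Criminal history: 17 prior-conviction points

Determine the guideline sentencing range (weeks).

232-268 weeks

Base offense level for identity theft: 18.
R1 applies: 18 + 2 = 20.
R2 applies (level before this adjustment is 20 ≥ 12, so +3): 20 + 3 = 23.
R3 applies: 23 − 2 = 21.
R4 applies (level before this adjustment is 21 ≥ 15, so +3): 21 + 3 = 24.
Level 24 exceeds the maximum of 22; capped at 22.
Final offense level: 22.
Criminal history: 17 prior points → Category V (13+).
Level 22 falls in the 22 band.
Grid: Level 22 × Category V = 232-268 weeks.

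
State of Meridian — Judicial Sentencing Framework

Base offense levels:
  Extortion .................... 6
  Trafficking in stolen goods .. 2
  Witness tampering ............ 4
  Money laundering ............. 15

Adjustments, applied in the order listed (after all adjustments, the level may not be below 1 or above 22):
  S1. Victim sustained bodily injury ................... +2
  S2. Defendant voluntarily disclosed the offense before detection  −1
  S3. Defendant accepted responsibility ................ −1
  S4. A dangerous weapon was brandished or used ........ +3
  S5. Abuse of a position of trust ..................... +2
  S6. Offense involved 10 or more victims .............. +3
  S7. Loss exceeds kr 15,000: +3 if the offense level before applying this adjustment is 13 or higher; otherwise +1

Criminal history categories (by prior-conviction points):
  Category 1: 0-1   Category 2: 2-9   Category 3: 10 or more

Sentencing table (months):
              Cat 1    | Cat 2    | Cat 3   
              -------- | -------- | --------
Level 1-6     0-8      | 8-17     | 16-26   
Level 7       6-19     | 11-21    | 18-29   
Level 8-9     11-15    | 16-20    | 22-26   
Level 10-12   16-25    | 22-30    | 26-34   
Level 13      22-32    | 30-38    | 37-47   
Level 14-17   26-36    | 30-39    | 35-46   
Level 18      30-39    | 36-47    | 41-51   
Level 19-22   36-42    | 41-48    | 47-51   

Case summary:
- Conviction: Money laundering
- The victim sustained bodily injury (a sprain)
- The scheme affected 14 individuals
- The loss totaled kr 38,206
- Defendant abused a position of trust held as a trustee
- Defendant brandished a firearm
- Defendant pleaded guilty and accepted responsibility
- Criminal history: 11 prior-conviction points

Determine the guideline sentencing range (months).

Base offense level for money laundering: 15.
S1 applies: 15 + 2 = 17.
S2 does not apply.
S3 applies: 17 − 1 = 16.
S4 applies: 16 + 3 = 19.
S5 applies: 19 + 2 = 21.
S6 applies: 21 + 3 = 24.
S7 applies (level before this adjustment is 24 ≥ 13, so +3): 24 + 3 = 27.
Level 27 exceeds the maximum of 22; capped at 22.
Final offense level: 22.
Criminal history: 11 prior points → Category 3 (10+).
Level 22 falls in the 19-22 band.
Grid: Level 19-22 × Category 3 = 47-51 months.

47-51 months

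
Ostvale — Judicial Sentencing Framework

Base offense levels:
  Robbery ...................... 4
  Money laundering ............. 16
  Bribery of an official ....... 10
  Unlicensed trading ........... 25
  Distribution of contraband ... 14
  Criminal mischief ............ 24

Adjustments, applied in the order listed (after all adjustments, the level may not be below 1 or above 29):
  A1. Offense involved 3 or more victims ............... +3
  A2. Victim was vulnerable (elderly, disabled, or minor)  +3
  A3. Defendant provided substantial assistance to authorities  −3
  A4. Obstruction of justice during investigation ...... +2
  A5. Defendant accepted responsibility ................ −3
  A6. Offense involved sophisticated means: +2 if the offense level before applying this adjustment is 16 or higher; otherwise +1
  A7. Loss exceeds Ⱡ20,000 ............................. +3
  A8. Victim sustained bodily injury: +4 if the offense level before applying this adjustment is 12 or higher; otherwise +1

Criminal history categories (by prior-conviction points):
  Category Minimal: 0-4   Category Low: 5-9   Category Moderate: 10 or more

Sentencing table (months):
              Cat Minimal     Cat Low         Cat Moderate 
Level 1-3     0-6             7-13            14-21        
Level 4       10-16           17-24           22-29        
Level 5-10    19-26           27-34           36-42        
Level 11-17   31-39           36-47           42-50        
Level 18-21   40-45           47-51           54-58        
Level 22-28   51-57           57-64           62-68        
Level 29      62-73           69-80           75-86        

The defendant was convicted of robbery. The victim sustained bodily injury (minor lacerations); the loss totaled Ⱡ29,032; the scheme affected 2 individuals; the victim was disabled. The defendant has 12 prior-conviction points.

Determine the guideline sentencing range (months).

Base offense level for robbery: 4.
A2 applies: 4 + 3 = 7.
A5 does not apply.
A6 does not apply.
A7 applies: 7 + 3 = 10.
A8 applies (level before this adjustment is 10 < 12, so +1): 10 + 1 = 11.
Final offense level: 11.
Criminal history: 12 prior points → Category Moderate (10+).
Level 11 falls in the 11-17 band.
Grid: Level 11-17 × Category Moderate = 42-50 months.

42-50 months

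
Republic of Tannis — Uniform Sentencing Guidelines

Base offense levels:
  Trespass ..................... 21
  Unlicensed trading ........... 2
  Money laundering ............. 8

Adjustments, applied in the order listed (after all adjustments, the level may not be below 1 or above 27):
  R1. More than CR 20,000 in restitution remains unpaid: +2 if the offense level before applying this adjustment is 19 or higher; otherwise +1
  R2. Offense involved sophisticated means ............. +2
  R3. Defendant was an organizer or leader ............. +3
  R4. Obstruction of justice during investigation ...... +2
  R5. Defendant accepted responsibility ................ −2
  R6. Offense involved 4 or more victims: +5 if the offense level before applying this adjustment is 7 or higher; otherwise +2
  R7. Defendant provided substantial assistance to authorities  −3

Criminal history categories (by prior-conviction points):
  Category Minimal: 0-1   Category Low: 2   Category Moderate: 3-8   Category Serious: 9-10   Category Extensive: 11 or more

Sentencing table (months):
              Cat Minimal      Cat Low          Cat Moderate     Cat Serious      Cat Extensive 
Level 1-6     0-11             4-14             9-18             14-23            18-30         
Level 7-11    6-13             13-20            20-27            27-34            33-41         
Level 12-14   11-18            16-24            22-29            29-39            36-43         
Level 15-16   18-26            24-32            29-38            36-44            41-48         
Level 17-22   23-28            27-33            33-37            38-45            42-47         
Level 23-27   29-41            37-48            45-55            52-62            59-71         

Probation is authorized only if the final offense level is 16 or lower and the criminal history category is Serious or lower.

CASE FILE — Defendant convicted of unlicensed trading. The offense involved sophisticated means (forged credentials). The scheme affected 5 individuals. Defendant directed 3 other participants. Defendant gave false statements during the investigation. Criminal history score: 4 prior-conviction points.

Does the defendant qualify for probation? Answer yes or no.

Base offense level for unlicensed trading: 2.
R1 does not apply.
R2 applies: 2 + 2 = 4.
R3 applies: 4 + 3 = 7.
R4 applies: 7 + 2 = 9.
R5 does not apply.
R6 applies (level before this adjustment is 9 ≥ 7, so +5): 9 + 5 = 14.
Final offense level: 14.
Criminal history: 4 prior points → Category Moderate (3-8).
Level 14 falls in the 12-14 band.
Grid: Level 12-14 × Category Moderate = 22-29 months.
Probation check: level 14 ≤ 16 and category Moderate ≤ Serious → eligible.

Yes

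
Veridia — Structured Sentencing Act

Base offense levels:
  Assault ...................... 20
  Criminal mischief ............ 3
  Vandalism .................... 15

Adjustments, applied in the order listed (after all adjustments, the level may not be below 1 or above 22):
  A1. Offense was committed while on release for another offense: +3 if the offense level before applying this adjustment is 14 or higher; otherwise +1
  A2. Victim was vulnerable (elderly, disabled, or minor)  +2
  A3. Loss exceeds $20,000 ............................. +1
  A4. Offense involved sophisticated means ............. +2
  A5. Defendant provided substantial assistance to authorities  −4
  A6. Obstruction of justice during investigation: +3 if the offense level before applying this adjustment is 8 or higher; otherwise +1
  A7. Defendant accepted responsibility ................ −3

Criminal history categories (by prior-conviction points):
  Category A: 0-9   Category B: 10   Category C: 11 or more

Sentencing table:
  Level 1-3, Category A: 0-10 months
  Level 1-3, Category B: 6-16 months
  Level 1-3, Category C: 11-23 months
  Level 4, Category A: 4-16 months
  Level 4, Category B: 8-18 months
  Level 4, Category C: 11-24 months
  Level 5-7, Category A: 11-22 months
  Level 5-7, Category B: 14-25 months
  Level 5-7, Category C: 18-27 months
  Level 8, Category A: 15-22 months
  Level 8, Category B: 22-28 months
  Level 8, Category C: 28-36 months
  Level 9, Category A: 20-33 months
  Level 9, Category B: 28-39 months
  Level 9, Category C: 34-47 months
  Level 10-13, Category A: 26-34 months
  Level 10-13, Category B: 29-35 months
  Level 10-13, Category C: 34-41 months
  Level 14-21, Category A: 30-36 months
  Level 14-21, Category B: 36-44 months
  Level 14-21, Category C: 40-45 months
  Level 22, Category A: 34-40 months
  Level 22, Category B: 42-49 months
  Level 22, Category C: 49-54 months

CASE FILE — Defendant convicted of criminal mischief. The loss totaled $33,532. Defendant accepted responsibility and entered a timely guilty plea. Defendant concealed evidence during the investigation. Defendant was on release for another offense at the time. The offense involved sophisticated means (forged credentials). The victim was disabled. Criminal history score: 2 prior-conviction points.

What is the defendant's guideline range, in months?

20-33 months

Base offense level for criminal mischief: 3.
A1 applies (level before this adjustment is 3 < 14, so +1): 3 + 1 = 4.
A2 applies: 4 + 2 = 6.
A3 applies: 6 + 1 = 7.
A4 applies: 7 + 2 = 9.
A6 applies (level before this adjustment is 9 ≥ 8, so +3): 9 + 3 = 12.
A7 applies: 12 − 3 = 9.
Final offense level: 9.
Criminal history: 2 prior points → Category A (0-9).
Level 9 falls in the 9 band.
Grid: Level 9 × Category A = 20-33 months.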